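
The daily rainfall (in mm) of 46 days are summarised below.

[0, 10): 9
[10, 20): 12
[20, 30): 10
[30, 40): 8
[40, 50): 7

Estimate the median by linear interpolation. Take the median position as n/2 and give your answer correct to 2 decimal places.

Cumulative frequencies: 9, 21, 31, 39, 46
n = 46; position = n/2 = 23.
This falls in the class [20, 30): L = 20, F = 21, f = 10, h = 10.
Median ≈ 20 + ((23 − 21) / 10) × 10 = 22.0000

22.00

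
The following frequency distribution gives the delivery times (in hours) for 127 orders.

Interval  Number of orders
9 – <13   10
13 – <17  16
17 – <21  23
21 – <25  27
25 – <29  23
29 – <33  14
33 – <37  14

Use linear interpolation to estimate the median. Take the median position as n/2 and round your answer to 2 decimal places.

23.15

Cumulative frequencies: 10, 26, 49, 76, 99, 113, 127
n = 127; position = n/2 = 63.5.
This falls in the class 21 – <25: L = 21, F = 49, f = 27, h = 4.
Median ≈ 21 + ((63.5 − 49) / 27) × 4 = 23.1481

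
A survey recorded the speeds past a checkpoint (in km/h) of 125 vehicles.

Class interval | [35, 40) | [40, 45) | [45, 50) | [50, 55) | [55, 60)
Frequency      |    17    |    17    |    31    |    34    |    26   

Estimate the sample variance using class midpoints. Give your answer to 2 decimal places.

42.98

Midpoints: 37.5, 42.5, 47.5, 52.5, 57.5
n = 125, Σfm = 6112.5, mean = 48.9000
Σfm² = 304231.25
Σf(m − x̄)² = Σfm² − (Σfm)²/n = 304231.25 − 6112.5²/125 = 5330.0000
Sample variance = 5330.0000 / 124 = 42.9839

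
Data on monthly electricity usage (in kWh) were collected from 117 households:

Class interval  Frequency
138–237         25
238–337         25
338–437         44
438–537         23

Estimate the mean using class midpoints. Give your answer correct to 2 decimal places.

Midpoints: 187.5, 287.5, 387.5, 487.5
Σfm = 25×187.5 + 25×287.5 + 44×387.5 + 23×487.5 = 40137.5
n = Σf = 117
Mean = 40137.5 / 117 = 343.0556

343.06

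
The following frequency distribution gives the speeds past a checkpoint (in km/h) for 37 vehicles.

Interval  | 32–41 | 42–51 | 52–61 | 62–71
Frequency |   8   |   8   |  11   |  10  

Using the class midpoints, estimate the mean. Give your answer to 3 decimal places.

Midpoints: 36.5, 46.5, 56.5, 66.5
Σfm = 8×36.5 + 8×46.5 + 11×56.5 + 10×66.5 = 1950.5
n = Σf = 37
Mean = 1950.5 / 37 = 52.7162

52.716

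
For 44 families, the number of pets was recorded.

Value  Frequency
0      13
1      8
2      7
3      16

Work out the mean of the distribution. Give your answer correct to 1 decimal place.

Values: 0, 1, 2, 3
Σfx = 13×0 + 8×1 + 7×2 + 16×3 = 70
n = Σf = 44
Mean = 70 / 44 = 1.5909

1.6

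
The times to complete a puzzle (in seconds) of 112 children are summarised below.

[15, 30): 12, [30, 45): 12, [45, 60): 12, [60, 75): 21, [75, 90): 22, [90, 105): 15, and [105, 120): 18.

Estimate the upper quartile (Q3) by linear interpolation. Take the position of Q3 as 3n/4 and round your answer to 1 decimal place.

95.0

Cumulative frequencies: 12, 24, 36, 57, 79, 94, 112
n = 112; position = 3n/4 = 84.
This falls in the class [90, 105): L = 90, F = 79, f = 15, h = 15.
Upper quartile ≈ 90 + ((84 − 79) / 15) × 15 = 95.0000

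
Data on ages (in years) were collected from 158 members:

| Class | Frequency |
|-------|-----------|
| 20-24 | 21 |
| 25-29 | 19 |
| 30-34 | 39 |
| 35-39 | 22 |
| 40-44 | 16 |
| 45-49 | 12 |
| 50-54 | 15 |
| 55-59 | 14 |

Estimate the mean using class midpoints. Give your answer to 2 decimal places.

Midpoints: 22, 27, 32, 37, 42, 47, 52, 57
Σfm = 21×22 + 19×27 + 39×32 + 22×37 + 16×42 + 12×47 + 15×52 + 14×57 = 5851
n = Σf = 158
Mean = 5851 / 158 = 37.0316

37.03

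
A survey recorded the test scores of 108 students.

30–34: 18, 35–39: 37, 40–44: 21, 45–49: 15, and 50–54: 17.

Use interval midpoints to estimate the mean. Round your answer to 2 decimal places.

Midpoints: 32, 37, 42, 47, 52
Σfm = 18×32 + 37×37 + 21×42 + 15×47 + 17×52 = 4416
n = Σf = 108
Mean = 4416 / 108 = 40.8889

40.89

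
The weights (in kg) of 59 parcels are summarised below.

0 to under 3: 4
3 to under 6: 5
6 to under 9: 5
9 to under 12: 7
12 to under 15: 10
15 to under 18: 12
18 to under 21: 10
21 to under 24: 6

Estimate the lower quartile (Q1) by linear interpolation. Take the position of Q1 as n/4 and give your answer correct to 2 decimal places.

Cumulative frequencies: 4, 9, 14, 21, 31, 43, 53, 59
n = 59; position = n/4 = 14.75.
This falls in the class 9 to under 12: L = 9, F = 14, f = 7, h = 3.
Lower quartile ≈ 9 + ((14.75 − 14) / 7) × 3 = 9.3214

9.32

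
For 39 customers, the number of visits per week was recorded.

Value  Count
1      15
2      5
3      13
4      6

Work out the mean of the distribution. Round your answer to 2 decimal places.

Values: 1, 2, 3, 4
Σfx = 15×1 + 5×2 + 13×3 + 6×4 = 88
n = Σf = 39
Mean = 88 / 39 = 2.2564

2.26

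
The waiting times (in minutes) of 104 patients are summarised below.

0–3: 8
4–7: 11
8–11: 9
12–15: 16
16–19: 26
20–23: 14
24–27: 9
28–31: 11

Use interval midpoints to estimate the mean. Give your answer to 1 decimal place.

Midpoints: 1.5, 5.5, 9.5, 13.5, 17.5, 21.5, 25.5, 29.5
Σfm = 8×1.5 + 11×5.5 + 9×9.5 + 16×13.5 + 26×17.5 + 14×21.5 + 9×25.5 + 11×29.5 = 1684
n = Σf = 104
Mean = 1684 / 104 = 16.1923

16.2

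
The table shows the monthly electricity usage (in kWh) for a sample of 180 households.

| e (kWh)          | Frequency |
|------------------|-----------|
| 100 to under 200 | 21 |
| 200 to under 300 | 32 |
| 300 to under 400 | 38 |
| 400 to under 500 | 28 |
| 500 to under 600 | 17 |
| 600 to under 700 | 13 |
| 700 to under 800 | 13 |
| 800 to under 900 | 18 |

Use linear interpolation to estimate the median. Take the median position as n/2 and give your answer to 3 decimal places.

397.368

Cumulative frequencies: 21, 53, 91, 119, 136, 149, 162, 180
n = 180; position = n/2 = 90.
This falls in the class 300 to under 400: L = 300, F = 53, f = 38, h = 100.
Median ≈ 300 + ((90 − 53) / 38) × 100 = 397.3684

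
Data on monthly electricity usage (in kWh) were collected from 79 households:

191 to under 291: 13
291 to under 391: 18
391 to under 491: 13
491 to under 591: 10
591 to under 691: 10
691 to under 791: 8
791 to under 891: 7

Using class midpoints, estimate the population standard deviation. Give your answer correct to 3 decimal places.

190.177

Midpoints: 241, 341, 441, 541, 641, 741, 841
n = 79, Σfm = 38639, mean = 489.1013
Σfm² = 21755599
Σf(m − x̄)² = Σfm² − (Σfm)²/n = 21755599 − 38639²/79 = 2857215.1899
Population variance = 2857215.1899 / 79 = 36167.2809
Standard deviation = √36167.2809 = 190.1770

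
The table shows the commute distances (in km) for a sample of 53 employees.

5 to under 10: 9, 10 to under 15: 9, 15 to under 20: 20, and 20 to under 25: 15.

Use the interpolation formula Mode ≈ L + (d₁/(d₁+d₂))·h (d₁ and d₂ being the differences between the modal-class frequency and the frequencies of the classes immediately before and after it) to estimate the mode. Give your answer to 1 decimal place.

Modal class: 15 to under 20 (highest frequency 20).
d₁ = 20 − 9 = 11, d₂ = 20 − 15 = 5
Mode ≈ 15 + (11/(11+5)) × 5 = 15 + 3.4375 = 18.4375

18.4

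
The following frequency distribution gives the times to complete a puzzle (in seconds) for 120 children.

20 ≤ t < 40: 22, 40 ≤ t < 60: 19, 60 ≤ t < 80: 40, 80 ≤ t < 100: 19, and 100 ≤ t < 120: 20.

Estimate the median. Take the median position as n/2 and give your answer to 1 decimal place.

69.5

Cumulative frequencies: 22, 41, 81, 100, 120
n = 120; position = n/2 = 60.
This falls in the class 60 ≤ t < 80: L = 60, F = 41, f = 40, h = 20.
Median ≈ 60 + ((60 − 41) / 40) × 20 = 69.5000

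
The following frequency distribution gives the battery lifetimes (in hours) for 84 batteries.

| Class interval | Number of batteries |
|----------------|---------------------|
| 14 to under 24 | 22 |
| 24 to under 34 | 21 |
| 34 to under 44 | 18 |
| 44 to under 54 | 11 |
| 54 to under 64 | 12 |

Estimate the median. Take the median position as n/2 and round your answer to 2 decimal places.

Cumulative frequencies: 22, 43, 61, 72, 84
n = 84; position = n/2 = 42.
This falls in the class 24 to under 34: L = 24, F = 22, f = 21, h = 10.
Median ≈ 24 + ((42 − 22) / 21) × 10 = 33.5238

33.52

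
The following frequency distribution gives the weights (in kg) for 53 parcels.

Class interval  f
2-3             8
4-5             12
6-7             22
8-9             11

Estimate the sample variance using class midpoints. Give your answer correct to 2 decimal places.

3.81

Midpoints: 2.5, 4.5, 6.5, 8.5
n = 53, Σfm = 310.5, mean = 5.8585
Σfm² = 2017.25
Σf(m − x̄)² = Σfm² − (Σfm)²/n = 2017.25 − 310.5²/53 = 198.1887
Sample variance = 198.1887 / 52 = 3.8113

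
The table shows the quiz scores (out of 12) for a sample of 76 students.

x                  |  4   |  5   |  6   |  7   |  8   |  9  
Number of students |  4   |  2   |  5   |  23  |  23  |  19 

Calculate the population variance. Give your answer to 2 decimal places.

Values: 4, 5, 6, 7, 8, 9
n = 76, Σfx = 572, mean = 7.5263
Σfx² = 4432
Σf(x − x̄)² = Σfx² − (Σfx)²/n = 4432 − 572²/76 = 126.9474
Population variance = 126.9474 / 76 = 1.6704

1.67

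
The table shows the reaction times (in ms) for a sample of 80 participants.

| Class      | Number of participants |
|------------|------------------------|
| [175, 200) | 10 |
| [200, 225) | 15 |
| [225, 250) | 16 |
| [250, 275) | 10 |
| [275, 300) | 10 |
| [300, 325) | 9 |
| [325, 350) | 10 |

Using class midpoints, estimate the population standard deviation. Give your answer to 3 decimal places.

Midpoints: 187.5, 212.5, 237.5, 262.5, 287.5, 312.5, 337.5
n = 80, Σfm = 20550, mean = 256.8750
Σfm² = 5465000
Σf(m − x̄)² = Σfm² − (Σfm)²/n = 5465000 − 20550²/80 = 186218.7500
Population variance = 186218.7500 / 80 = 2327.7344
Standard deviation = √2327.7344 = 48.2466

48.247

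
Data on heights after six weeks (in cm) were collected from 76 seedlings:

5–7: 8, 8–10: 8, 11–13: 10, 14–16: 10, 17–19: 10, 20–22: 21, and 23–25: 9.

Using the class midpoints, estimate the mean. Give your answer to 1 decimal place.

16.1

Midpoints: 6, 9, 12, 15, 18, 21, 24
Σfm = 8×6 + 8×9 + 10×12 + 10×15 + 10×18 + 21×21 + 9×24 = 1227
n = Σf = 76
Mean = 1227 / 76 = 16.1447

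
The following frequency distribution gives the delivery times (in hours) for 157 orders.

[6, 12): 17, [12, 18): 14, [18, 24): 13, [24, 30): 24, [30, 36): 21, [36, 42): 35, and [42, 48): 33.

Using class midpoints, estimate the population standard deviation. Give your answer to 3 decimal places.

Midpoints: 9, 15, 21, 27, 33, 39, 45
n = 157, Σfm = 4827, mean = 30.7452
Σfm² = 170685
Σf(m − x̄)² = Σfm² − (Σfm)²/n = 170685 − 4827²/157 = 22277.8089
Population variance = 22277.8089 / 157 = 141.8969
Standard deviation = √141.8969 = 11.9120

11.912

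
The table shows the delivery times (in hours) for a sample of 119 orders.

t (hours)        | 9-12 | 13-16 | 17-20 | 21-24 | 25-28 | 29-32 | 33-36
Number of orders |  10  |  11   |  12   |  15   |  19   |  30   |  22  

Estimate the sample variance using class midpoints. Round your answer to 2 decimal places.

58.02

Midpoints: 10.5, 14.5, 18.5, 22.5, 26.5, 30.5, 34.5
n = 119, Σfm = 3001.5, mean = 25.2227
Σfm² = 82551.75
Σf(m − x̄)² = Σfm² − (Σfm)²/n = 82551.75 − 3001.5²/119 = 6845.8487
Sample variance = 6845.8487 / 118 = 58.0157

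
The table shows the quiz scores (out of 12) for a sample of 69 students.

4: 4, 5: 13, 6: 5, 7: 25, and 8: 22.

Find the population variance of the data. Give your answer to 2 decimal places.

1.57

Values: 4, 5, 6, 7, 8
n = 69, Σfx = 462, mean = 6.6957
Σfx² = 3202
Σf(x − x̄)² = Σfx² − (Σfx)²/n = 3202 − 462²/69 = 108.6087
Population variance = 108.6087 / 69 = 1.5740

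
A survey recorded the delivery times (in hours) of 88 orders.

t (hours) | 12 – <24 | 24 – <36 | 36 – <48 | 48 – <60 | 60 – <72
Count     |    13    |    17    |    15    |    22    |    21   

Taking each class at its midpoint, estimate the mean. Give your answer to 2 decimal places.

Midpoints: 18, 30, 42, 54, 66
Σfm = 13×18 + 17×30 + 15×42 + 22×54 + 21×66 = 3948
n = Σf = 88
Mean = 3948 / 88 = 44.8636

44.86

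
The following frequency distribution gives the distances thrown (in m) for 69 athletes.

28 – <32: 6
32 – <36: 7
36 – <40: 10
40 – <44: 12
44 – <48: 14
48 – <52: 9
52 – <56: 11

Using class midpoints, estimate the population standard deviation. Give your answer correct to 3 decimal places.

Midpoints: 30, 34, 38, 42, 46, 50, 54
n = 69, Σfm = 2990, mean = 43.3333
Σfm² = 133300
Σf(m − x̄)² = Σfm² − (Σfm)²/n = 133300 − 2990²/69 = 3733.3333
Population variance = 3733.3333 / 69 = 54.1063
Standard deviation = √54.1063 = 7.3557

7.356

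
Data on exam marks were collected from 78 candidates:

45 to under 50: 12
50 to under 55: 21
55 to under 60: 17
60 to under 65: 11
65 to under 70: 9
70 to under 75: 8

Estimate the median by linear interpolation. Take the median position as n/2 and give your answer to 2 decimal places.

56.76

Cumulative frequencies: 12, 33, 50, 61, 70, 78
n = 78; position = n/2 = 39.
This falls in the class 55 to under 60: L = 55, F = 33, f = 17, h = 5.
Median ≈ 55 + ((39 − 33) / 17) × 5 = 56.7647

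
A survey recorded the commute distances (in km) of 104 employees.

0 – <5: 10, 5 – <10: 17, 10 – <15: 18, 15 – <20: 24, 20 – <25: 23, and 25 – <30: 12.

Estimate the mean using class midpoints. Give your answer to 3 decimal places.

Midpoints: 2.5, 7.5, 12.5, 17.5, 22.5, 27.5
Σfm = 10×2.5 + 17×7.5 + 18×12.5 + 24×17.5 + 23×22.5 + 12×27.5 = 1645
n = Σf = 104
Mean = 1645 / 104 = 15.8173

15.817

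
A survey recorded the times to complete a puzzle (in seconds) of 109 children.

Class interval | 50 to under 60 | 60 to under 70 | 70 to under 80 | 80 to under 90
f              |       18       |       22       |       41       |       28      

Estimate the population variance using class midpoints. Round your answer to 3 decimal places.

104.351

Midpoints: 55, 65, 75, 85
n = 109, Σfm = 7875, mean = 72.2477
Σfm² = 580325
Σf(m − x̄)² = Σfm² − (Σfm)²/n = 580325 − 7875²/109 = 11374.3119
Population variance = 11374.3119 / 109 = 104.3515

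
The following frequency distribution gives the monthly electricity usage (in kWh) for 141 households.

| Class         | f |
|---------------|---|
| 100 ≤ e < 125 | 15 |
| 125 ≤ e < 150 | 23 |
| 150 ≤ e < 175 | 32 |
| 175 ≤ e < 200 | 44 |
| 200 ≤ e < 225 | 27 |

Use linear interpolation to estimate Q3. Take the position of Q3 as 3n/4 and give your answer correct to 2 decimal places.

Cumulative frequencies: 15, 38, 70, 114, 141
n = 141; position = 3n/4 = 105.75.
This falls in the class 175 ≤ e < 200: L = 175, F = 70, f = 44, h = 25.
Upper quartile ≈ 175 + ((105.75 − 70) / 44) × 25 = 195.3125

195.31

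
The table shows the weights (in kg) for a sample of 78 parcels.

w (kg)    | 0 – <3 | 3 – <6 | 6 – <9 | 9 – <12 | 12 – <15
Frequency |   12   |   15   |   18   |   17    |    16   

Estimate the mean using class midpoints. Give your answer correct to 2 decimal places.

Midpoints: 1.5, 4.5, 7.5, 10.5, 13.5
Σfm = 12×1.5 + 15×4.5 + 18×7.5 + 17×10.5 + 16×13.5 = 615
n = Σf = 78
Mean = 615 / 78 = 7.8846

7.88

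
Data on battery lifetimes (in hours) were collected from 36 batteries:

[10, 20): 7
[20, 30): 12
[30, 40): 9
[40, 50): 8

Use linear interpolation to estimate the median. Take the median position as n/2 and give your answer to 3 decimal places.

29.167

Cumulative frequencies: 7, 19, 28, 36
n = 36; position = n/2 = 18.
This falls in the class [20, 30): L = 20, F = 7, f = 12, h = 10.
Median ≈ 20 + ((18 − 7) / 12) × 10 = 29.1667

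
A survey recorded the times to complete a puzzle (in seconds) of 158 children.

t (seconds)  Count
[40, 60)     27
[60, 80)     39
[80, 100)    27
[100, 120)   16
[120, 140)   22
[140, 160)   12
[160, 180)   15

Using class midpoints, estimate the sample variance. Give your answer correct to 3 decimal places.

Midpoints: 50, 70, 90, 110, 130, 150, 170
n = 158, Σfm = 15480, mean = 97.9747
Σfm² = 1746200
Σf(m − x̄)² = Σfm² − (Σfm)²/n = 1746200 − 15480²/158 = 229551.8987
Sample variance = 229551.8987 / 157 = 1462.1140

1462.114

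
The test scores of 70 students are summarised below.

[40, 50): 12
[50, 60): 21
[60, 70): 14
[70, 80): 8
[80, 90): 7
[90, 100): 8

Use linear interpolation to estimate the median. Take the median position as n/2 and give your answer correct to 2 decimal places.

61.43

Cumulative frequencies: 12, 33, 47, 55, 62, 70
n = 70; position = n/2 = 35.
This falls in the class [60, 70): L = 60, F = 33, f = 14, h = 10.
Median ≈ 60 + ((35 − 33) / 14) × 10 = 61.4286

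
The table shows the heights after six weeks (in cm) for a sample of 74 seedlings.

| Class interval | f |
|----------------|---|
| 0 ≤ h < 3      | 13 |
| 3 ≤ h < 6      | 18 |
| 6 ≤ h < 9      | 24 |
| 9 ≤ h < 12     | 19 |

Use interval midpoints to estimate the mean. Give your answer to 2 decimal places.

Midpoints: 1.5, 4.5, 7.5, 10.5
Σfm = 13×1.5 + 18×4.5 + 24×7.5 + 19×10.5 = 480
n = Σf = 74
Mean = 480 / 74 = 6.4865

6.49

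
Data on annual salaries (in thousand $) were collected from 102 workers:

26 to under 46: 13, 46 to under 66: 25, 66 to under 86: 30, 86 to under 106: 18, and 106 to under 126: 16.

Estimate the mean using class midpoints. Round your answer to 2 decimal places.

75.80

Midpoints: 36, 56, 76, 96, 116
Σfm = 13×36 + 25×56 + 30×76 + 18×96 + 16×116 = 7732
n = Σf = 102
Mean = 7732 / 102 = 75.8039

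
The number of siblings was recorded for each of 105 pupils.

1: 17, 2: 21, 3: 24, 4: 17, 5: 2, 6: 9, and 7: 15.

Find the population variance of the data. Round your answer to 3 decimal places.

3.888

Values: 1, 2, 3, 4, 5, 6, 7
n = 105, Σfx = 368, mean = 3.5048
Σfx² = 1698
Σf(x − x̄)² = Σfx² − (Σfx)²/n = 1698 − 368²/105 = 408.2476
Population variance = 408.2476 / 105 = 3.8881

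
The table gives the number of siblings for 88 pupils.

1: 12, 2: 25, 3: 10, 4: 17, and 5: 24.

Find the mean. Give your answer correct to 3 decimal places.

Values: 1, 2, 3, 4, 5
Σfx = 12×1 + 25×2 + 10×3 + 17×4 + 24×5 = 280
n = Σf = 88
Mean = 280 / 88 = 3.1818

3.182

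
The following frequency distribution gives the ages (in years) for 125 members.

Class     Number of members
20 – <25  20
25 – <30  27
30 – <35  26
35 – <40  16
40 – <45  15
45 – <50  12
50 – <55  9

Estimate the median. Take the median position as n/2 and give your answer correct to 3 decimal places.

Cumulative frequencies: 20, 47, 73, 89, 104, 116, 125
n = 125; position = n/2 = 62.5.
This falls in the class 30 – <35: L = 30, F = 47, f = 26, h = 5.
Median ≈ 30 + ((62.5 − 47) / 26) × 5 = 32.9808

32.981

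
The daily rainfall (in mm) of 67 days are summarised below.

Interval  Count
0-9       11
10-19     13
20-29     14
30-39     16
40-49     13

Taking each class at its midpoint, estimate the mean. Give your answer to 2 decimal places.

25.54

Midpoints: 4.5, 14.5, 24.5, 34.5, 44.5
Σfm = 11×4.5 + 13×14.5 + 14×24.5 + 16×34.5 + 13×44.5 = 1711.5
n = Σf = 67
Mean = 1711.5 / 67 = 25.5448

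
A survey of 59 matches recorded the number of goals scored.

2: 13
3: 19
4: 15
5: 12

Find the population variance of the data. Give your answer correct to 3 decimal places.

1.094

Values: 2, 3, 4, 5
n = 59, Σfx = 203, mean = 3.4407
Σfx² = 763
Σf(x − x̄)² = Σfx² − (Σfx)²/n = 763 − 203²/59 = 64.5424
Population variance = 64.5424 / 59 = 1.0939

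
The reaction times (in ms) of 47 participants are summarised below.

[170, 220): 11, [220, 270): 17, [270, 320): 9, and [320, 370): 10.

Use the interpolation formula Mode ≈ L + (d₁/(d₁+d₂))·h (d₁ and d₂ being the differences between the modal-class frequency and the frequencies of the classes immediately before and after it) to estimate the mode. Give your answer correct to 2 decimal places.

Modal class: [220, 270) (highest frequency 17).
d₁ = 17 − 11 = 6, d₂ = 17 − 9 = 8
Mode ≈ 220 + (6/(6+8)) × 50 = 220 + 21.4286 = 241.4286

241.43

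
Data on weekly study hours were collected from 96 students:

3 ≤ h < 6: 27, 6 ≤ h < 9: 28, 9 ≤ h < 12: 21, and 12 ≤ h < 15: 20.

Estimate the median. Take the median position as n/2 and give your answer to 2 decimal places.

8.25

Cumulative frequencies: 27, 55, 76, 96
n = 96; position = n/2 = 48.
This falls in the class 6 ≤ h < 9: L = 6, F = 27, f = 28, h = 3.
Median ≈ 6 + ((48 − 27) / 28) × 3 = 8.2500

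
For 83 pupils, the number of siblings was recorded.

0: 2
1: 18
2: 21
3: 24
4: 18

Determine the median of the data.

3

Cumulative frequencies: 2, 20, 41, 65, 83
n = 83, so the median is the value in position (n+1)/2 = 42.
Position 42 falls at value 3.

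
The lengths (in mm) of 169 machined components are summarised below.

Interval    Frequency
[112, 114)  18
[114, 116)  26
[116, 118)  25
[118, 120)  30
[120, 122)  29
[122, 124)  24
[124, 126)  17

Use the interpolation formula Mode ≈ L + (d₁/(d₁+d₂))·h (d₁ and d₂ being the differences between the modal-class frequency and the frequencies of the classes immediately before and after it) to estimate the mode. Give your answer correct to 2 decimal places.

119.67

Modal class: [118, 120) (highest frequency 30).
d₁ = 30 − 25 = 5, d₂ = 30 − 29 = 1
Mode ≈ 118 + (5/(5+1)) × 2 = 118 + 1.6667 = 119.6667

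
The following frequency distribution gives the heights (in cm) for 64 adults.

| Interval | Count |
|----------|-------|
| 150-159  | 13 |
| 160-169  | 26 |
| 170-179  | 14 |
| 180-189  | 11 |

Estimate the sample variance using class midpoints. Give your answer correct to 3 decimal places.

Midpoints: 154.5, 164.5, 174.5, 184.5
n = 64, Σfm = 10758, mean = 168.0938
Σfm² = 1814626
Σf(m − x̄)² = Σfm² − (Σfm)²/n = 1814626 − 10758²/64 = 6273.4375
Sample variance = 6273.4375 / 63 = 99.5784

99.578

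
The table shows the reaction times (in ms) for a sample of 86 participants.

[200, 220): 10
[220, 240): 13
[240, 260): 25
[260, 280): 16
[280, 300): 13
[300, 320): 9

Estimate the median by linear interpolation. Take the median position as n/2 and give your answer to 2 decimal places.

256.00

Cumulative frequencies: 10, 23, 48, 64, 77, 86
n = 86; position = n/2 = 43.
This falls in the class [240, 260): L = 240, F = 23, f = 25, h = 20.
Median ≈ 240 + ((43 − 23) / 25) × 20 = 256.0000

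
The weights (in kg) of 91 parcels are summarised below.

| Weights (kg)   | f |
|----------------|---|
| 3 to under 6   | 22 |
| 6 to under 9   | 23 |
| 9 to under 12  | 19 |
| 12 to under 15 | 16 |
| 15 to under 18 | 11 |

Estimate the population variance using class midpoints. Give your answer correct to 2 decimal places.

16.00

Midpoints: 4.5, 7.5, 10.5, 13.5, 16.5
n = 91, Σfm = 868.5, mean = 9.5440
Σfm² = 9744.75
Σf(m − x̄)² = Σfm² − (Σfm)²/n = 9744.75 − 868.5²/91 = 1455.8242
Population variance = 1455.8242 / 91 = 15.9981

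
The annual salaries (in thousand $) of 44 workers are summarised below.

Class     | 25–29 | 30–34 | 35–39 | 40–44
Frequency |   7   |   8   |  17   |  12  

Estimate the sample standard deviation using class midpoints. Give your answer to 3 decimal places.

Midpoints: 27, 32, 37, 42
n = 44, Σfm = 1578, mean = 35.8636
Σfm² = 57736
Σf(m − x̄)² = Σfm² − (Σfm)²/n = 57736 − 1578²/44 = 1143.1818
Sample variance = 1143.1818 / 43 = 26.5856
Standard deviation = √26.5856 = 5.1561

5.156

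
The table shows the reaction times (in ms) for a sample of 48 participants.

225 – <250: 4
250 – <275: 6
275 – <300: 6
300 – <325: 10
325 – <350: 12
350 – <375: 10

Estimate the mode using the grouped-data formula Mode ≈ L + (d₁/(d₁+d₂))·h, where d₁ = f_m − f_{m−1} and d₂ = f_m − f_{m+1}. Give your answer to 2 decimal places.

337.50

Modal class: 325 – <350 (highest frequency 12).
d₁ = 12 − 10 = 2, d₂ = 12 − 10 = 2
Mode ≈ 325 + (2/(2+2)) × 25 = 325 + 12.5000 = 337.5000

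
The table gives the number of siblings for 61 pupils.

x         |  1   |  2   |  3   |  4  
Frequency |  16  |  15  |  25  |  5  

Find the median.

Cumulative frequencies: 16, 31, 56, 61
n = 61, so the median is the value in position (n+1)/2 = 31.
Position 31 falls at value 2.

2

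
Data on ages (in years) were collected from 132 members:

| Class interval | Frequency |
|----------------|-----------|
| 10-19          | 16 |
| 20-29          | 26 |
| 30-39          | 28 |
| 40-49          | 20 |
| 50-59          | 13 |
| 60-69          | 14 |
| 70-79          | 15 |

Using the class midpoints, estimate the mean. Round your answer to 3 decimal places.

41.318

Midpoints: 14.5, 24.5, 34.5, 44.5, 54.5, 64.5, 74.5
Σfm = 16×14.5 + 26×24.5 + 28×34.5 + 20×44.5 + 13×54.5 + 14×64.5 + 15×74.5 = 5454
n = Σf = 132
Mean = 5454 / 132 = 41.3182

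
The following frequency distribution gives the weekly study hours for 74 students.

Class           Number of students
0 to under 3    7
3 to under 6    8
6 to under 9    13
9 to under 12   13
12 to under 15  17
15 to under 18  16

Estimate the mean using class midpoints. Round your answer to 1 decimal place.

Midpoints: 1.5, 4.5, 7.5, 10.5, 13.5, 16.5
Σfm = 7×1.5 + 8×4.5 + 13×7.5 + 13×10.5 + 17×13.5 + 16×16.5 = 774
n = Σf = 74
Mean = 774 / 74 = 10.4595

10.5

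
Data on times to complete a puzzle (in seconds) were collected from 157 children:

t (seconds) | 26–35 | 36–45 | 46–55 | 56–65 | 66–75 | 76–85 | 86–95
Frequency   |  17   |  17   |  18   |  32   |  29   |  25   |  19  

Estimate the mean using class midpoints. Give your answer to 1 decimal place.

62.6

Midpoints: 30.5, 40.5, 50.5, 60.5, 70.5, 80.5, 90.5
Σfm = 17×30.5 + 17×40.5 + 18×50.5 + 32×60.5 + 29×70.5 + 25×80.5 + 19×90.5 = 9828.5
n = Σf = 157
Mean = 9828.5 / 157 = 62.6019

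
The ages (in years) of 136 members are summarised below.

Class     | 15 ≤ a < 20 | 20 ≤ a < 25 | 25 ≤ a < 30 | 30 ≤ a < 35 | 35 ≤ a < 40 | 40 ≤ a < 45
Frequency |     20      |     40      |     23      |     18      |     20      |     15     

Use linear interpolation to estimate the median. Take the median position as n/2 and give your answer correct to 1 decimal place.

26.7

Cumulative frequencies: 20, 60, 83, 101, 121, 136
n = 136; position = n/2 = 68.
This falls in the class 25 ≤ a < 30: L = 25, F = 60, f = 23, h = 5.
Median ≈ 25 + ((68 − 60) / 23) × 5 = 26.7391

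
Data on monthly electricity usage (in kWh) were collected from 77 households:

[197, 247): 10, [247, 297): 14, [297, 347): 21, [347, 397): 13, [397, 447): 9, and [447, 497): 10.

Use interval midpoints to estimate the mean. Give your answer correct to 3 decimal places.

Midpoints: 222, 272, 322, 372, 422, 472
Σfm = 10×222 + 14×272 + 21×322 + 13×372 + 9×422 + 10×472 = 26144
n = Σf = 77
Mean = 26144 / 77 = 339.5325

339.532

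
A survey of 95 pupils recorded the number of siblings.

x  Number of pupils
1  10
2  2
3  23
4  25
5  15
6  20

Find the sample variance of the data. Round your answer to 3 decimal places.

Values: 1, 2, 3, 4, 5, 6
n = 95, Σfx = 378, mean = 3.9789
Σfx² = 1720
Σf(x − x̄)² = Σfx² − (Σfx)²/n = 1720 − 378²/95 = 215.9579
Sample variance = 215.9579 / 94 = 2.2974

2.297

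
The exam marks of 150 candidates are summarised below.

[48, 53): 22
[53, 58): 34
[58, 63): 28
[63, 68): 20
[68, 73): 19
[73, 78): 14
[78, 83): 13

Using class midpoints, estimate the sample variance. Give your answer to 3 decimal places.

Midpoints: 50.5, 55.5, 60.5, 65.5, 70.5, 75.5, 80.5
n = 150, Σfm = 9445, mean = 62.9667
Σfm² = 607607.5
Σf(m − x̄)² = Σfm² − (Σfm)²/n = 607607.5 − 9445²/150 = 12887.3333
Sample variance = 12887.3333 / 149 = 86.4922

86.492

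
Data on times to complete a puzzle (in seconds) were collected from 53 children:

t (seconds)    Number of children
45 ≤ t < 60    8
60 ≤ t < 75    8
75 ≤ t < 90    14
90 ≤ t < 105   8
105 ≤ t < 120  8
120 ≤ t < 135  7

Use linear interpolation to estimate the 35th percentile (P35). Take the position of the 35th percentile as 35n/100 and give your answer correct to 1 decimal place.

Cumulative frequencies: 8, 16, 30, 38, 46, 53
n = 53; position = 35n/100 = 18.55.
This falls in the class 75 ≤ t < 90: L = 75, F = 16, f = 14, h = 15.
35th percentile ≈ 75 + ((18.55 − 16) / 14) × 15 = 77.7321

77.7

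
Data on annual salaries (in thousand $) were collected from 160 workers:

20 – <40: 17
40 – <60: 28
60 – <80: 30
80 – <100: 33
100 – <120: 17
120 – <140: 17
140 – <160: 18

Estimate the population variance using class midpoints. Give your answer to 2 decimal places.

1339.00

Midpoints: 30, 50, 70, 90, 110, 130, 150
n = 160, Σfm = 13760, mean = 86.0000
Σfm² = 1397600
Σf(m − x̄)² = Σfm² − (Σfm)²/n = 1397600 − 13760²/160 = 214240.0000
Population variance = 214240.0000 / 160 = 1339.0000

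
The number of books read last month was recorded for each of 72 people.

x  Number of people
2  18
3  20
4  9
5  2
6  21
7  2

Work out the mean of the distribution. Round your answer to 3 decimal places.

Values: 2, 3, 4, 5, 6, 7
Σfx = 18×2 + 20×3 + 9×4 + 2×5 + 21×6 + 2×7 = 282
n = Σf = 72
Mean = 282 / 72 = 3.9167

3.917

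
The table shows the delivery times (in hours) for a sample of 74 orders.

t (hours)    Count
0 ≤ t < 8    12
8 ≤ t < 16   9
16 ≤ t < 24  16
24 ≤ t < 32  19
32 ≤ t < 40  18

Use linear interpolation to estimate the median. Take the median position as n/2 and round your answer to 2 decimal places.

24.00

Cumulative frequencies: 12, 21, 37, 56, 74
n = 74; position = n/2 = 37.
This falls in the class 16 ≤ t < 24: L = 16, F = 21, f = 16, h = 8.
Median ≈ 16 + ((37 − 21) / 16) × 8 = 24.0000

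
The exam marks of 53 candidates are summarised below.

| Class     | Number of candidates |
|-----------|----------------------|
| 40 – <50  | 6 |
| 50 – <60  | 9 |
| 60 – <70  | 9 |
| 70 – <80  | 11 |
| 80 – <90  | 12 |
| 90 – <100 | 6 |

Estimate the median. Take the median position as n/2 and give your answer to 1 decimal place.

72.3

Cumulative frequencies: 6, 15, 24, 35, 47, 53
n = 53; position = n/2 = 26.5.
This falls in the class 70 – <80: L = 70, F = 24, f = 11, h = 10.
Median ≈ 70 + ((26.5 − 24) / 11) × 10 = 72.2727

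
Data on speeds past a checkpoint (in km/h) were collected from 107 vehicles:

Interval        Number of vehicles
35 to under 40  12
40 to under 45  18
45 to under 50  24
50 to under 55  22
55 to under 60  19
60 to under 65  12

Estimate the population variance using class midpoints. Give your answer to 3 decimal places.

Midpoints: 37.5, 42.5, 47.5, 52.5, 57.5, 62.5
n = 107, Σfm = 5352.5, mean = 50.0234
Σfm² = 273868.75
Σf(m − x̄)² = Σfm² − (Σfm)²/n = 273868.75 − 5352.5²/107 = 6118.6916
Population variance = 6118.6916 / 107 = 57.1840

57.184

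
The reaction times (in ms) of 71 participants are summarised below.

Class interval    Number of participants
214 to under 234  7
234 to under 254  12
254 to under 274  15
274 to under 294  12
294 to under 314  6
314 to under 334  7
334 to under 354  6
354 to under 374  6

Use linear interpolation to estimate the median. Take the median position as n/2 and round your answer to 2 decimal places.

Cumulative frequencies: 7, 19, 34, 46, 52, 59, 65, 71
n = 71; position = n/2 = 35.5.
This falls in the class 274 to under 294: L = 274, F = 34, f = 12, h = 20.
Median ≈ 274 + ((35.5 − 34) / 12) × 20 = 276.5000

276.50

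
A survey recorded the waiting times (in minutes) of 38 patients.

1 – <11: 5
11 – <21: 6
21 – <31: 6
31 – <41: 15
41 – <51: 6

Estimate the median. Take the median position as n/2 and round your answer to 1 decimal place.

32.3

Cumulative frequencies: 5, 11, 17, 32, 38
n = 38; position = n/2 = 19.
This falls in the class 31 – <41: L = 31, F = 17, f = 15, h = 10.
Median ≈ 31 + ((19 − 17) / 15) × 10 = 32.3333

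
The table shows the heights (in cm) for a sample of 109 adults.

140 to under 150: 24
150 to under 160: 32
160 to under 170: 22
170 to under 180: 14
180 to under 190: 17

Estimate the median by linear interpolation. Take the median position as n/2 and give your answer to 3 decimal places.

159.531

Cumulative frequencies: 24, 56, 78, 92, 109
n = 109; position = n/2 = 54.5.
This falls in the class 150 to under 160: L = 150, F = 24, f = 32, h = 10.
Median ≈ 150 + ((54.5 − 24) / 32) × 10 = 159.5312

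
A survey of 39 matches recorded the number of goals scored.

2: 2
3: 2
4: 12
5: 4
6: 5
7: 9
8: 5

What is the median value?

Cumulative frequencies: 2, 4, 16, 20, 25, 34, 39
n = 39, so the median is the value in position (n+1)/2 = 20.
Position 20 falls at value 5.

5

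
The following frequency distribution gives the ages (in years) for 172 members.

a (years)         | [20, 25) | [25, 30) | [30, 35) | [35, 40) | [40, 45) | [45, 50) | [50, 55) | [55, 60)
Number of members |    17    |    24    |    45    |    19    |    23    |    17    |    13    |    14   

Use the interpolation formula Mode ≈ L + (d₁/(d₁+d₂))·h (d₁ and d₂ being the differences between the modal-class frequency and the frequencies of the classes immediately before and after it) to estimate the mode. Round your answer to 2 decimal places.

32.23

Modal class: [30, 35) (highest frequency 45).
d₁ = 45 − 24 = 21, d₂ = 45 − 19 = 26
Mode ≈ 30 + (21/(21+26)) × 5 = 30 + 2.2340 = 32.2340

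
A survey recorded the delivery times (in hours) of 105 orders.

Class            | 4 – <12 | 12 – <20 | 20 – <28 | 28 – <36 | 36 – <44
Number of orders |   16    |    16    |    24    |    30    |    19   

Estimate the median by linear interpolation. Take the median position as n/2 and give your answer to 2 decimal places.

Cumulative frequencies: 16, 32, 56, 86, 105
n = 105; position = n/2 = 52.5.
This falls in the class 20 – <28: L = 20, F = 32, f = 24, h = 8.
Median ≈ 20 + ((52.5 − 32) / 24) × 8 = 26.8333

26.83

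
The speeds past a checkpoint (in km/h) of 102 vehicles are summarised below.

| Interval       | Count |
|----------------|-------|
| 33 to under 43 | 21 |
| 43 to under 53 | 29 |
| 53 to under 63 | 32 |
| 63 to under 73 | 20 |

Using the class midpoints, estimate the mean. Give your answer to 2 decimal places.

53.00

Midpoints: 38, 48, 58, 68
Σfm = 21×38 + 29×48 + 32×58 + 20×68 = 5406
n = Σf = 102
Mean = 5406 / 102 = 53.0000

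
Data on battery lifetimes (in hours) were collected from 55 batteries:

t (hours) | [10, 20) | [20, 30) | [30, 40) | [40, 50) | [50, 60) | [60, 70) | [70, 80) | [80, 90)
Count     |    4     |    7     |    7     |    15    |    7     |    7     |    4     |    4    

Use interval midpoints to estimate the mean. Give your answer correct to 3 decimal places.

47.909

Midpoints: 15, 25, 35, 45, 55, 65, 75, 85
Σfm = 4×15 + 7×25 + 7×35 + 15×45 + 7×55 + 7×65 + 4×75 + 4×85 = 2635
n = Σf = 55
Mean = 2635 / 55 = 47.9091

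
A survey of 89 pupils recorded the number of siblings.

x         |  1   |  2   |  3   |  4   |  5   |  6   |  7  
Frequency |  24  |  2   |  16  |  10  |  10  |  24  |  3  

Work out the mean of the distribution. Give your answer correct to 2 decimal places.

Values: 1, 2, 3, 4, 5, 6, 7
Σfx = 24×1 + 2×2 + 16×3 + 10×4 + 10×5 + 24×6 + 3×7 = 331
n = Σf = 89
Mean = 331 / 89 = 3.7191

3.72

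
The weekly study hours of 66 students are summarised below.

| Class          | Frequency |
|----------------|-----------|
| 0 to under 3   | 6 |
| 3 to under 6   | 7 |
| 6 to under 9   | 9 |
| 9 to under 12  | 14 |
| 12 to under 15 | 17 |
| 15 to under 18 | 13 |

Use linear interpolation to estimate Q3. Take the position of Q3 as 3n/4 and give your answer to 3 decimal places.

Cumulative frequencies: 6, 13, 22, 36, 53, 66
n = 66; position = 3n/4 = 49.5.
This falls in the class 12 to under 15: L = 12, F = 36, f = 17, h = 3.
Upper quartile ≈ 12 + ((49.5 − 36) / 17) × 3 = 14.3824

14.382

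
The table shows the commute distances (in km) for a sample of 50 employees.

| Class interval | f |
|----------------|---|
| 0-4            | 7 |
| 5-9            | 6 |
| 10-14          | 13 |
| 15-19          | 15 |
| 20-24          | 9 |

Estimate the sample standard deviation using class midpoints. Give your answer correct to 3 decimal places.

Midpoints: 2, 7, 12, 17, 22
n = 50, Σfm = 665, mean = 13.3000
Σfm² = 10885
Σf(m − x̄)² = Σfm² − (Σfm)²/n = 10885 − 665²/50 = 2040.5000
Sample variance = 2040.5000 / 49 = 41.6429
Standard deviation = √41.6429 = 6.4531

6.453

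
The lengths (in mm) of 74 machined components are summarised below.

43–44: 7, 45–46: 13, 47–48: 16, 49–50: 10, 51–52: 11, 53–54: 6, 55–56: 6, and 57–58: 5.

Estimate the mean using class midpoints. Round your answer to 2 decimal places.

Midpoints: 43.5, 45.5, 47.5, 49.5, 51.5, 53.5, 55.5, 57.5
Σfm = 7×43.5 + 13×45.5 + 16×47.5 + 10×49.5 + 11×51.5 + 6×53.5 + 6×55.5 + 5×57.5 = 3659
n = Σf = 74
Mean = 3659 / 74 = 49.4459

49.45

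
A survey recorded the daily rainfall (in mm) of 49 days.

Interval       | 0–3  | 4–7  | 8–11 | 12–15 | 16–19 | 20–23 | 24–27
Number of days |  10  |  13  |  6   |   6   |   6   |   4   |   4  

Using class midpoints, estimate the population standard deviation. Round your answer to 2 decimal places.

7.66

Midpoints: 1.5, 5.5, 9.5, 13.5, 17.5, 21.5, 25.5
n = 49, Σfm = 517.5, mean = 10.5612
Σfm² = 8338.25
Σf(m − x̄)² = Σfm² − (Σfm)²/n = 8338.25 − 517.5²/49 = 2872.8163
Population variance = 2872.8163 / 49 = 58.6289
Standard deviation = √58.6289 = 7.6570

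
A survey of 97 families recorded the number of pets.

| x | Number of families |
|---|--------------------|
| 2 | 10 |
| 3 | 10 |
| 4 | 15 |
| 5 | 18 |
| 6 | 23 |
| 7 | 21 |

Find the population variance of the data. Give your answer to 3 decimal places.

Values: 2, 3, 4, 5, 6, 7
n = 97, Σfx = 485, mean = 5.0000
Σfx² = 2677
Σf(x − x̄)² = Σfx² − (Σfx)²/n = 2677 − 485²/97 = 252.0000
Population variance = 252.0000 / 97 = 2.5979

2.598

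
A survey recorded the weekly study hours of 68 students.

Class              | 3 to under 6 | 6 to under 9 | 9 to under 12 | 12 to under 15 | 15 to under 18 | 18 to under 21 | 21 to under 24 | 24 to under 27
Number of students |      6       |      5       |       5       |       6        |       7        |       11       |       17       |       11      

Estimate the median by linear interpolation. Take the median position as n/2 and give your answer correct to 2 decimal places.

19.36

Cumulative frequencies: 6, 11, 16, 22, 29, 40, 57, 68
n = 68; position = n/2 = 34.
This falls in the class 18 to under 21: L = 18, F = 29, f = 11, h = 3.
Median ≈ 18 + ((34 − 29) / 11) × 3 = 19.3636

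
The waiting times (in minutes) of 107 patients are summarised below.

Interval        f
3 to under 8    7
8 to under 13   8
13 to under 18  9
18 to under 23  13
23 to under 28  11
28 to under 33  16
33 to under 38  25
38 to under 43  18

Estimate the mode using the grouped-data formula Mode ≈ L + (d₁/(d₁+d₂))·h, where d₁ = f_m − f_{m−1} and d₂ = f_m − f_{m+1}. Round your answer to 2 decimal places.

Modal class: 33 to under 38 (highest frequency 25).
d₁ = 25 − 16 = 9, d₂ = 25 − 18 = 7
Mode ≈ 33 + (9/(9+7)) × 5 = 33 + 2.8125 = 35.8125

35.81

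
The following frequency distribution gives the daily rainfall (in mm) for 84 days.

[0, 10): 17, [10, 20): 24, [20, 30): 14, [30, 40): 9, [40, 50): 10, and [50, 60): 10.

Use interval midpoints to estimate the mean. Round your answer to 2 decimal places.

25.12

Midpoints: 5, 15, 25, 35, 45, 55
Σfm = 17×5 + 24×15 + 14×25 + 9×35 + 10×45 + 10×55 = 2110
n = Σf = 84
Mean = 2110 / 84 = 25.1190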